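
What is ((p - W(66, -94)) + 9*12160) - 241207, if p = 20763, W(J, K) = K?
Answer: -110910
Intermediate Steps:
((p - W(66, -94)) + 9*12160) - 241207 = ((20763 - 1*(-94)) + 9*12160) - 241207 = ((20763 + 94) + 109440) - 241207 = (20857 + 109440) - 241207 = 130297 - 241207 = -110910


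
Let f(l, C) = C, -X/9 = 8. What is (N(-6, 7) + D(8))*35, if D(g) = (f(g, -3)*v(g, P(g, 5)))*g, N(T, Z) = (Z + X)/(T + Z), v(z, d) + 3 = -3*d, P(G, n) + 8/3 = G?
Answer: 13685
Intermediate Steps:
X = -72 (X = -9*8 = -72)
P(G, n) = -8/3 + G
v(z, d) = -3 - 3*d
N(T, Z) = (-72 + Z)/(T + Z) (N(T, Z) = (Z - 72)/(T + Z) = (-72 + Z)/(T + Z))
D(g) = g*(-15 + 9*g) (D(g) = (-3*(-3 - 3*(-8/3 + g)))*g = (-3*(-3 + (8 - 3*g)))*g = (-3*(5 - 3*g))*g = (-15 + 9*g)*g = g*(-15 + 9*g))
(N(-6, 7) + D(8))*35 = ((-72 + 7)/(-6 + 7) + 3*8*(-5 + 3*8))*35 = (-65/1 + 3*8*(-5 + 24))*35 = (1*(-65) + 3*8*19)*35 = (-65 + 456)*35 = 391*35 = 13685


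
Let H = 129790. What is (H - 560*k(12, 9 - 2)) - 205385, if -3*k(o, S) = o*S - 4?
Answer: -181985/3 ≈ -60662.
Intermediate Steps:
k(o, S) = 4/3 - S*o/3 (k(o, S) = -(o*S - 4)/3 = -(S*o - 4)/3 = -(-4 + S*o)/3 = 4/3 - S*o/3)
(H - 560*k(12, 9 - 2)) - 205385 = (129790 - 560*(4/3 - ⅓*(9 - 2)*12)) - 205385 = (129790 - 560*(4/3 - ⅓*7*12)) - 205385 = (129790 - 560*(4/3 - 28)) - 205385 = (129790 - 560*(-80/3)) - 205385 = (129790 + 44800/3) - 205385 = 434170/3 - 205385 = -181985/3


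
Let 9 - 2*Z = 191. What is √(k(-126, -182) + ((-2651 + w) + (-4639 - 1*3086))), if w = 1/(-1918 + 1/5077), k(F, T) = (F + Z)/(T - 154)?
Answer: 19*I*√4844898319173555/12983580 ≈ 101.86*I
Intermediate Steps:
Z = -91 (Z = 9/2 - ½*191 = 9/2 - 191/2 = -91)
k(F, T) = (-91 + F)/(-154 + T) (k(F, T) = (F - 91)/(T - 154) = (-91 + F)/(-154 + T))
w = -5077/9737685 (w = 1/(-1918 + 1/5077) = 1/(-9737685/5077) = -5077/9737685 ≈ -0.00052138)
√(k(-126, -182) + ((-2651 + w) + (-4639 - 1*3086))) = √((-91 - 126)/(-154 - 182) + ((-2651 - 5077/9737685) + (-4639 - 1*3086))) = √(-217/(-336) + (-25814608012/9737685 + (-4639 - 3086))) = √(-1/336*(-217) + (-25814608012/9737685 - 7725)) = √(31/48 - 101038224637/9737685) = √(-1616510971447/155802960) = 19*I*√4844898319173555/12983580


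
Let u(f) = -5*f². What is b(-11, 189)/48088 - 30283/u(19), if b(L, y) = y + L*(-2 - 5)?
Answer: 728364517/43399420 ≈ 16.783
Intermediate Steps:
b(L, y) = y - 7*L (b(L, y) = y + L*(-7) = y - 7*L)
b(-11, 189)/48088 - 30283/u(19) = (189 - 7*(-11))/48088 - 30283/((-5*19²)) = (189 + 77)*(1/48088) - 30283/((-5*361)) = 266*(1/48088) - 30283/(-1805) = 133/24044 - 30283*(-1/1805) = 133/24044 + 30283/1805 = 728364517/43399420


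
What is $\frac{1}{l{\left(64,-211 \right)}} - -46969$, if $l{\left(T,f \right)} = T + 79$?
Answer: $\frac{6716568}{143} \approx 46969.0$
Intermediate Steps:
$l{\left(T,f \right)} = 79 + T$
$\frac{1}{l{\left(64,-211 \right)}} - -46969 = \frac{1}{79 + 64} - -46969 = \frac{1}{143} + 46969 = \frac{6716568}{143}$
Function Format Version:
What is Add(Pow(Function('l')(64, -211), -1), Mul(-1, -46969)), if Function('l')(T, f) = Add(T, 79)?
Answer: Rational(6716568, 143) ≈ 46969.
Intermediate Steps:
Function('l')(T, f) = Add(79, T)
Add(Pow(Function('l')(64, -211), -1), Mul(-1, -46969)) = Add(Pow(Add(79, 64), -1), Mul(-1, -46969)) = Add(Pow(143, -1), 46969) = Add(Rational(1, 143), 46969) = Rational(6716568, 143)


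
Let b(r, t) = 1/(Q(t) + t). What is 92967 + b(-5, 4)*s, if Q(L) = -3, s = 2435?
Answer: 95402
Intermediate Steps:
b(r, t) = 1/(-3 + t)
92967 + b(-5, 4)*s = 92967 + 2435/(-3 + 4) = 92967 + 2435/1 = 92967 + 1*2435 = 92967 + 2435 = 95402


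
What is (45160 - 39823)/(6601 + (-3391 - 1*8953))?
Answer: -5337/5743 ≈ -0.92931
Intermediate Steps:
(45160 - 39823)/(6601 + (-3391 - 1*8953)) = 5337/(6601 + (-3391 - 8953)) = 5337/(6601 - 12344) = 5337/(-5743) = 5337*(-1/5743) = -5337/5743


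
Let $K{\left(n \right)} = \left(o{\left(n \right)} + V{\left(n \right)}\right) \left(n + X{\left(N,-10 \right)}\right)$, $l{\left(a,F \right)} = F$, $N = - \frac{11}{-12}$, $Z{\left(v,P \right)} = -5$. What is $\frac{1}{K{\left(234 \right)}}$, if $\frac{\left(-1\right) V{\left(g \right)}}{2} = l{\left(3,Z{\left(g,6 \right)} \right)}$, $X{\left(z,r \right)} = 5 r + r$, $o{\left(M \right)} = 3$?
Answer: $\frac{1}{2262} \approx 0.00044209$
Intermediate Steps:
$N = \frac{11}{12}$ ($N = \left(-11\right) \left(- \frac{1}{12}\right) = \frac{11}{12} \approx 0.91667$)
$X{\left(z,r \right)} = 6 r$
$V{\left(g \right)} = 10$ ($V{\left(g \right)} = \left(-2\right) \left(-5\right) = 10$)
$K{\left(n \right)} = -780 + 13 n$ ($K{\left(n \right)} = \left(3 + 10\right) \left(n + 6 \left(-10\right)\right) = 13 \left(n - 60\right) = 13 \left(-60 + n\right) = -780 + 13 n$)
$\frac{1}{K{\left(234 \right)}} = \frac{1}{-780 + 13 \cdot 234} = \frac{1}{-780 + 3042} = \frac{1}{2262}$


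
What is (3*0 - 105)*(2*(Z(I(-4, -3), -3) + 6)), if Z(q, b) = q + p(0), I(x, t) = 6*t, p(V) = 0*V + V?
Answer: 2520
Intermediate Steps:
p(V) = V (p(V) = 0 + V = V)
Z(q, b) = q (Z(q, b) = q + 0 = q)
(3*0 - 105)*(2*(Z(I(-4, -3), -3) + 6)) = (3*0 - 105)*(2*(6*(-3) + 6)) = (0 - 105)*(2*(-18 + 6)) = -210*(-12) = -105*(-24) = 2520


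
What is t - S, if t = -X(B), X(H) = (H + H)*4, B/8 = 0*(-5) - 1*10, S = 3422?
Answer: -2782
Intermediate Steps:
B = -80 (B = 8*(0*(-5) - 1*10) = 8*(0 - 10) = 8*(-10) = -80)
X(H) = 8*H (X(H) = (2*H)*4 = 8*H)
t = 640 (t = -8*(-80) = -1*(-640) = 640)
t - S = 640 - 1*3422 = 640 - 3422 = -2782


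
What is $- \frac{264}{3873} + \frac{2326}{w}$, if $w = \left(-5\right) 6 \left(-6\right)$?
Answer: $\frac{1493513}{116190} \approx 12.854$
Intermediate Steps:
$w = 180$ ($w = \left(-30\right) \left(-6\right) = 180$)
$- \frac{264}{3873} + \frac{2326}{w} = - \frac{264}{3873} + \frac{2326}{180} = \left(-264\right) \frac{1}{3873} + 2326 \cdot \frac{1}{180} = - \frac{88}{1291} + \frac{1163}{90} = \frac{1493513}{116190}$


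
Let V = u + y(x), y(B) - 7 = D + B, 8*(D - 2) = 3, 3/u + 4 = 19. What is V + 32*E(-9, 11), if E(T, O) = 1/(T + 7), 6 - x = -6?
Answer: 223/40 ≈ 5.5750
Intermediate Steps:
u = ⅕ (u = 3/(-4 + 19) = 3/15 = 3*(1/15) = ⅕ ≈ 0.20000)
x = 12 (x = 6 - 1*(-6) = 6 + 6 = 12)
D = 19/8 (D = 2 + (⅛)*3 = 2 + 3/8 = 19/8 ≈ 2.3750)
y(B) = 75/8 + B (y(B) = 7 + (19/8 + B) = 75/8 + B)
E(T, O) = 1/(7 + T)
V = 863/40 (V = ⅕ + (75/8 + 12) = ⅕ + 171/8 = 863/40 ≈ 21.575)
V + 32*E(-9, 11) = 863/40 + 32/(7 - 9) = 863/40 + 32/(-2) = 863/40 + 32*(-½) = 863/40 - 16 = 223/40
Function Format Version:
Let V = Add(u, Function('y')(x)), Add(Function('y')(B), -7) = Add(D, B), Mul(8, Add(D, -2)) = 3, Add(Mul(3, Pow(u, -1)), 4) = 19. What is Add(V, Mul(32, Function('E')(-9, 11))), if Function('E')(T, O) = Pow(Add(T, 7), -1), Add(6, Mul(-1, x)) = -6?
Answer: Rational(223, 40) ≈ 5.5750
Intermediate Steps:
u = Rational(1, 5) (u = Mul(3, Pow(Add(-4, 19), -1)) = Mul(3, Pow(15, -1)) = Mul(3, Rational(1, 15)) = Rational(1, 5) ≈ 0.20000)
x = 12 (x = Add(6, Mul(-1, -6)) = Add(6, 6) = 12)
D = Rational(19, 8) (D = Add(2, Mul(Rational(1, 8), 3)) = Add(2, Rational(3, 8)) = Rational(19, 8) ≈ 2.3750)
Function('y')(B) = Add(Rational(75, 8), B) (Function('y')(B) = Add(7, Add(Rational(19, 8), B)) = Add(Rational(75, 8), B))
Function('E')(T, O) = Pow(Add(7, T), -1)
V = Rational(863, 40) (V = Add(Rational(1, 5), Add(Rational(75, 8), 12)) = Add(Rational(1, 5), Rational(171, 8)) = Rational(863, 40) ≈ 21.575)
Add(V, Mul(32, Function('E')(-9, 11))) = Add(Rational(863, 40), Mul(32, Pow(Add(7, -9), -1))) = Add(Rational(863, 40), Mul(32, Pow(-2, -1))) = Add(Rational(863, 40), Mul(32, Rational(-1, 2))) = Add(Rational(863, 40), -16) = Rational(223, 40)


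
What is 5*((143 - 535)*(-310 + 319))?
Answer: -17640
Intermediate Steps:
5*((143 - 535)*(-310 + 319)) = 5*(-392*9) = 5*(-3528) = -17640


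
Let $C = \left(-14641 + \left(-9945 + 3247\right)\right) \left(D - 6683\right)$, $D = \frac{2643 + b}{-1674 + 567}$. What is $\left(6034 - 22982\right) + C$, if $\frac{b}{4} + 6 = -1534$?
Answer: $\frac{17530426640}{123} \approx 1.4252 \cdot 10^{8}$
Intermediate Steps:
$b = -6160$ ($b = -24 + 4 \left(-1534\right) = -24 - 6136 = -6160$)
$D = \frac{3517}{1107}$ ($D = \frac{2643 - 6160}{-1674 + 567} = - \frac{3517}{-1107} = \left(-3517\right) \left(- \frac{1}{1107}\right) = \frac{3517}{1107} \approx 3.1771$)
$C = \frac{17532511244}{123}$ ($C = \left(-14641 + \left(-9945 + 3247\right)\right) \left(\frac{3517}{1107} - 6683\right) = \left(-14641 - 6698\right) \left(- \frac{7394564}{1107}\right) = \left(-21339\right) \left(- \frac{7394564}{1107}\right) = \frac{17532511244}{123} \approx 1.4254 \cdot 10^{8}$)
$\left(6034 - 22982\right) + C = \left(6034 - 22982\right) + \frac{17532511244}{123} = -16948 + \frac{17532511244}{123} = \frac{17530426640}{123}$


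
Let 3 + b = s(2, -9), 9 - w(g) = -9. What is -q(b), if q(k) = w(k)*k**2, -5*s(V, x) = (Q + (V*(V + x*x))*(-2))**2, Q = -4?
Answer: -229480090578/25 ≈ -9.1792e+9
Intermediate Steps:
w(g) = 18 (w(g) = 9 - 1*(-9) = 9 + 9 = 18)
s(V, x) = -(-4 - 2*V*(V + x**2))**2/5 (s(V, x) = -(-4 + (V*(V + x*x))*(-2))**2/5 = -(-4 + (V*(V + x**2))*(-2))**2/5 = -(-4 - 2*V*(V + x**2))**2/5)
b = -112911/5 (b = -3 - 4*(2 + 2**2 + 2*(-9)**2)**2/5 = -3 - 4*(2 + 4 + 2*81)**2/5 = -3 - 4*(2 + 4 + 162)**2/5 = -3 - 4/5*168**2 = -3 - 4/5*28224 = -3 - 112896/5 = -112911/5 ≈ -22582.)
q(k) = 18*k**2
-q(b) = -18*(-112911/5)**2 = -18*12748893921/25 = -1*229480090578/25 = -229480090578/25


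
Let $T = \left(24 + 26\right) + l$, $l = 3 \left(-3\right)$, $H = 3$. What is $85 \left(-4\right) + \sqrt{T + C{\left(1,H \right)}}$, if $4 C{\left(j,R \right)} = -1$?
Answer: $-340 + \frac{\sqrt{163}}{2} \approx -333.62$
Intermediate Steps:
$l = -9$
$C{\left(j,R \right)} = - \frac{1}{4}$ ($C{\left(j,R \right)} = \frac{1}{4} \left(-1\right) = - \frac{1}{4}$)
$T = 41$ ($T = \left(24 + 26\right) - 9 = 50 - 9 = 41$)
$85 \left(-4\right) + \sqrt{T + C{\left(1,H \right)}} = 85 \left(-4\right) + \sqrt{41 - \frac{1}{4}} = -340 + \sqrt{\frac{163}{4}} = -340 + \frac{\sqrt{163}}{2}$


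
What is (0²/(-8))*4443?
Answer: 0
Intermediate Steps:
(0²/(-8))*4443 = (0*(-⅛))*4443 = 0*4443 = 0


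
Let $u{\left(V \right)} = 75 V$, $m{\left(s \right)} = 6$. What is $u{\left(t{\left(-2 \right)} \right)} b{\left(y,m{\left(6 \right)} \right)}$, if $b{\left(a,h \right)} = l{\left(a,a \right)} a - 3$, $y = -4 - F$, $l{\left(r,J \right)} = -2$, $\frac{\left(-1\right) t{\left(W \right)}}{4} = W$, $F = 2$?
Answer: $5400$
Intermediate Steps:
$t{\left(W \right)} = - 4 W$
$y = -6$ ($y = -4 - 2 = -6$)
$b{\left(a,h \right)} = -3 - 2 a$ ($b{\left(a,h \right)} = - 2 a - 3 = -3 - 2 a$)
$u{\left(t{\left(-2 \right)} \right)} b{\left(y,m{\left(6 \right)} \right)} = 75 \left(\left(-4\right) \left(-2\right)\right) \left(-3 - -12\right) = 75 \cdot 8 \left(-3 + 12\right) = 600 \cdot 9 = 5400$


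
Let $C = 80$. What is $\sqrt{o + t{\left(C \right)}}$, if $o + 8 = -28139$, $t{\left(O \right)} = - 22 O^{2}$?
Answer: $i \sqrt{168947} \approx 411.03 i$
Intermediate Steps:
$o = -28147$ ($o = -8 - 28139 = -28147$)
$\sqrt{o + t{\left(C \right)}} = \sqrt{-28147 - 22 \cdot 80^{2}} = \sqrt{-28147 - 140800} = \sqrt{-168947} = i \sqrt{168947}$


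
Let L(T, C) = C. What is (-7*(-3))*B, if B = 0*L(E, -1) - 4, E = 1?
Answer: -84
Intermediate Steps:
B = -4 (B = 0*(-1) - 4 = 0 - 4 = -4)
(-7*(-3))*B = -7*(-3)*(-4) = 21*(-4) = -84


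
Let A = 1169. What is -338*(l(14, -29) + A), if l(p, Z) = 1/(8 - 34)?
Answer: -395109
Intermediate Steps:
l(p, Z) = -1/26 (l(p, Z) = 1/(-26) = -1/26)
-338*(l(14, -29) + A) = -338*(-1/26 + 1169) = -338*30393/26 = -395109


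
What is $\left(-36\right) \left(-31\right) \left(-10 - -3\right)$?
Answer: $-7812$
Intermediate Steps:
$\left(-36\right) \left(-31\right) \left(-10 - -3\right) = 1116 \left(-10 + 3\right) = 1116 \left(-7\right) = -7812$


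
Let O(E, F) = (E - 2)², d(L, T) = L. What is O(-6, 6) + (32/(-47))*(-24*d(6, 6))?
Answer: 7616/47 ≈ 162.04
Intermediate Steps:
O(E, F) = (-2 + E)²
O(-6, 6) + (32/(-47))*(-24*d(6, 6)) = (-2 - 6)² + (32/(-47))*(-24*6) = (-8)² + (32*(-1/47))*(-144) = 64 - 32/47*(-144) = 64 + 4608/47 = 7616/47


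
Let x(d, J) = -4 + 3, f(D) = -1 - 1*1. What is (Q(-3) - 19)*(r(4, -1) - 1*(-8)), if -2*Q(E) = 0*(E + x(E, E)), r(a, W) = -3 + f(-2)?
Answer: -57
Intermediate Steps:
f(D) = -2 (f(D) = -1 - 1 = -2)
x(d, J) = -1
r(a, W) = -5 (r(a, W) = -3 - 2 = -5)
Q(E) = 0 (Q(E) = -0*(E - 1) = -0*(-1 + E) = -1/2*0 = 0)
(Q(-3) - 19)*(r(4, -1) - 1*(-8)) = (0 - 19)*(-5 - 1*(-8)) = -19*(-5 + 8) = -19*3 = -57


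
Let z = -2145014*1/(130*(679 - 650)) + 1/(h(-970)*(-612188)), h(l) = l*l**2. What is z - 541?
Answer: -8062213735517910387/7263456960812000 ≈ -1110.0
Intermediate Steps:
h(l) = l**3
z = -4132683519718618387/7263456960812000 (z = -2145014*1/(130*(679 - 650)) + 1/((-970)**3*(-612188)) = -2145014/(130*29) - 1/612188/(-912673000) = -2145014/3770 - 1/912673000*(-1/612188) = -2145014*1/3770 + 1/558727458524000 = -36983/65 + 1/558727458524000 = -4132683519718618387/7263456960812000 ≈ -568.97)
z - 541 = -4132683519718618387/7263456960812000 - 541 = -8062213735517910387/7263456960812000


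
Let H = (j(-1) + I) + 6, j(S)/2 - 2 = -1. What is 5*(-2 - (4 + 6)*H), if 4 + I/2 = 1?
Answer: -110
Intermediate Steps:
I = -6 (I = -8 + 2*1 = -8 + 2 = -6)
j(S) = 2 (j(S) = 4 + 2*(-1) = 4 - 2 = 2)
H = 2 (H = (2 - 6) + 6 = -4 + 6 = 2)
5*(-2 - (4 + 6)*H) = 5*(-2 - (4 + 6)*2) = 5*(-2 - 10*2) = 5*(-2 - 1*20) = 5*(-2 - 20) = 5*(-22) = -110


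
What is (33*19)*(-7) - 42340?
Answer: -46729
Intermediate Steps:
(33*19)*(-7) - 42340 = 627*(-7) - 42340 = -4389 - 42340 = -46729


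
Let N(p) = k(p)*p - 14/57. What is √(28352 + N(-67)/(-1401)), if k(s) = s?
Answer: √20087139319765/26619 ≈ 168.37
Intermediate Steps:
N(p) = -14/57 + p² (N(p) = p*p - 14/57 = p² - 14*1/57 = p² - 14/57 = -14/57 + p²)
√(28352 + N(-67)/(-1401)) = √(28352 + (-14/57 + (-67)²)/(-1401)) = √(28352 + (-14/57 + 4489)*(-1/1401)) = √(28352 + (255859/57)*(-1/1401)) = √(28352 - 255859/79857) = √(2263849805/79857) = √20087139319765/26619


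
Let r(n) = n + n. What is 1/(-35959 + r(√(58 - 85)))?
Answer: -35959/1293049789 - 6*I*√3/1293049789 ≈ -2.7809e-5 - 8.037e-9*I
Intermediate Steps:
r(n) = 2*n
1/(-35959 + r(√(58 - 85))) = 1/(-35959 + 2*√(58 - 85)) = 1/(-35959 + 2*√(-27)) = 1/(-35959 + 2*(3*I*√3)) = 1/(-35959 + 6*I*√3)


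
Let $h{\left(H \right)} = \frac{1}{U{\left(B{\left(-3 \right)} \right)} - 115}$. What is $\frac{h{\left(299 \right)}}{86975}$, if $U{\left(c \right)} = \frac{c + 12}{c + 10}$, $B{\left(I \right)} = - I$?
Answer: $- \frac{13}{128723000} \approx -1.0099 \cdot 10^{-7}$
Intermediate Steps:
$U{\left(c \right)} = \frac{12 + c}{10 + c}$
$h{\left(H \right)} = - \frac{13}{1480}$ ($h{\left(H \right)} = \frac{1}{\frac{12 - -3}{10 - -3} - 115} = \frac{1}{\frac{12 + 3}{10 + 3} - 115} = \frac{1}{\frac{1}{13} \cdot 15 - 115} = \frac{1}{\frac{15}{13} - 115} = \frac{1}{- \frac{1480}{13}} = - \frac{13}{1480}$)
$\frac{h{\left(299 \right)}}{86975} = - \frac{13}{1480 \cdot 86975} = \left(- \frac{13}{1480}\right) \frac{1}{86975} = - \frac{13}{128723000}$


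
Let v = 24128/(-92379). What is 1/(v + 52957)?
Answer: 92379/4892090575 ≈ 1.8883e-5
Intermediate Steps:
v = -24128/92379 (v = 24128*(-1/92379) = -24128/92379 ≈ -0.26118)
1/(v + 52957) = 1/(-24128/92379 + 52957) = 1/(4892090575/92379) = 92379/4892090575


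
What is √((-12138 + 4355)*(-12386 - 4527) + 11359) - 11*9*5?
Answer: -495 + √131645238 ≈ 10979.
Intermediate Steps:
√((-12138 + 4355)*(-12386 - 4527) + 11359) - 11*9*5 = √(-7783*(-16913) + 11359) - 99*5 = √(131633879 + 11359) - 1*495 = √131645238 - 495 = -495 + √131645238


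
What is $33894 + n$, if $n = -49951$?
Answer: $-16057$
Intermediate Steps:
$33894 + n = 33894 - 49951 = -16057$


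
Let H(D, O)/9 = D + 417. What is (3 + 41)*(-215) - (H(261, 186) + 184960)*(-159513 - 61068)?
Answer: 42144637562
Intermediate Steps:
H(D, O) = 3753 + 9*D (H(D, O) = 9*(D + 417) = 9*(417 + D) = 3753 + 9*D)
(3 + 41)*(-215) - (H(261, 186) + 184960)*(-159513 - 61068) = (3 + 41)*(-215) - ((3753 + 9*261) + 184960)*(-159513 - 61068) = 44*(-215) - ((3753 + 2349) + 184960)*(-220581) = -9460 - (6102 + 184960)*(-220581) = -9460 - 191062*(-220581) = -9460 - 1*(-42144647022) = -9460 + 42144647022 = 42144637562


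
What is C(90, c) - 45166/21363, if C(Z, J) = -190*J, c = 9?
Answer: -36575896/21363 ≈ -1712.1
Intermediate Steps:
C(90, c) - 45166/21363 = -190*9 - 45166/21363 = -1710 - 45166/21363 = -36575896/21363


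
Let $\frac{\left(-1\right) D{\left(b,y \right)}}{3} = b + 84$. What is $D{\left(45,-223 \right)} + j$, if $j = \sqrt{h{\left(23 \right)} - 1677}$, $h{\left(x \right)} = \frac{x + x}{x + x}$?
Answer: $-387 + 2 i \sqrt{419} \approx -387.0 + 40.939 i$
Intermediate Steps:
$D{\left(b,y \right)} = -252 - 3 b$ ($D{\left(b,y \right)} = - 3 \left(b + 84\right) = - 3 \left(84 + b\right) = -252 - 3 b$)
$h{\left(x \right)} = 1$ ($h{\left(x \right)} = \frac{2 x}{2 x} = 2 x \frac{1}{2 x} = 1$)
$j = 2 i \sqrt{419}$ ($j = \sqrt{1 - 1677} = \sqrt{-1676} = 2 i \sqrt{419} \approx 40.939 i$)
$D{\left(45,-223 \right)} + j = \left(-252 - 135\right) + 2 i \sqrt{419} = -387 + 2 i \sqrt{419}$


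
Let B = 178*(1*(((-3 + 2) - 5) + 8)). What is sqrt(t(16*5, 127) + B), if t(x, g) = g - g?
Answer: 2*sqrt(89) ≈ 18.868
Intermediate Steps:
t(x, g) = 0
B = 356 (B = 178*(1*((-1 - 5) + 8)) = 178*(1*(-6 + 8)) = 178*(1*2) = 178*2 = 356)
sqrt(t(16*5, 127) + B) = sqrt(0 + 356) = sqrt(356) = 2*sqrt(89)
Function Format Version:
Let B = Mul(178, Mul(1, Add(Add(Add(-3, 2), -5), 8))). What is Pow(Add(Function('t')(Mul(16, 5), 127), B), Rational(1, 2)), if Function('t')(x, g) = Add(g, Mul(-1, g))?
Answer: Mul(2, Pow(89, Rational(1, 2))) ≈ 18.868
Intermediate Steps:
Function('t')(x, g) = 0
B = 356 (B = Mul(178, Mul(1, Add(Add(-1, -5), 8))) = Mul(178, Mul(1, Add(-6, 8))) = Mul(178, Mul(1, 2)) = Mul(178, 2) = 356)
Pow(Add(Function('t')(Mul(16, 5), 127), B), Rational(1, 2)) = Pow(Add(0, 356), Rational(1, 2)) = Pow(356, Rational(1, 2)) = Mul(2, Pow(89, Rational(1, 2)))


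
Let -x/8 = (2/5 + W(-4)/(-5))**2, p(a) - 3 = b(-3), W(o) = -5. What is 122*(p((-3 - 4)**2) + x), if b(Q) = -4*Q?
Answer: -2074/25 ≈ -82.960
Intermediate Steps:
p(a) = 15 (p(a) = 3 - 4*(-3) = 3 + 12 = 15)
x = -392/25 (x = -8*(2/5 - 5/(-5))**2 = -8*(2*(1/5) - 5*(-1/5))**2 = -8*(2/5 + 1)**2 = -8*(7/5)**2 = -8*49/25 = -392/25 ≈ -15.680)
122*(p((-3 - 4)**2) + x) = 122*(15 - 392/25) = 122*(-17/25) = -2074/25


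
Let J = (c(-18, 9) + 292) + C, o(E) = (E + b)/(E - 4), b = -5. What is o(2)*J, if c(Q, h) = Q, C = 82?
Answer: 534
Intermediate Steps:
o(E) = (-5 + E)/(-4 + E) (o(E) = (E - 5)/(E - 4) = (-5 + E)/(-4 + E))
J = 356 (J = (-18 + 292) + 82 = 274 + 82 = 356)
o(2)*J = ((-5 + 2)/(-4 + 2))*356 = (-3/(-2))*356 = -½*(-3)*356 = (3/2)*356 = 534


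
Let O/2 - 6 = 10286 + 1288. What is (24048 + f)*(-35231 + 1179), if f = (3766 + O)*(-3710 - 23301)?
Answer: 24765138947176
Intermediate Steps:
O = 23160 (O = 12 + 2*(10286 + 1288) = 12 + 2*11574 = 12 + 23148 = 23160)
f = -727298186 (f = (3766 + 23160)*(-3710 - 23301) = 26926*(-27011) = -727298186)
(24048 + f)*(-35231 + 1179) = (24048 - 727298186)*(-35231 + 1179) = -727274138*(-34052) = 24765138947176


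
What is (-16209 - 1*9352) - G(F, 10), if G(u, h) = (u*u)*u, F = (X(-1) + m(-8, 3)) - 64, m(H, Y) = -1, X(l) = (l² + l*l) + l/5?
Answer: 28359371/125 ≈ 2.2688e+5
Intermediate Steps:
X(l) = 2*l² + l/5 (X(l) = (l² + l²) + l*(⅕) = 2*l² + l/5)
F = -316/5 (F = ((⅕)*(-1)*(1 + 10*(-1)) - 1) - 64 = ((⅕)*(-1)*(1 - 10) - 1) - 64 = ((⅕)*(-1)*(-9) - 1) - 64 = (9/5 - 1) - 64 = ⅘ - 64 = -316/5 ≈ -63.200)
G(u, h) = u³ (G(u, h) = u²*u = u³)
(-16209 - 1*9352) - G(F, 10) = (-16209 - 1*9352) - (-316/5)³ = (-16209 - 9352) - 1*(-31554496/125) = -25561 + 31554496/125 = 28359371/125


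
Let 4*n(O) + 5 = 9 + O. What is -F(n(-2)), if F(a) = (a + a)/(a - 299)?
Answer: 2/597 ≈ 0.0033501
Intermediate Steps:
n(O) = 1 + O/4 (n(O) = -5/4 + (9 + O)/4 = -5/4 + (9/4 + O/4) = 1 + O/4)
F(a) = 2*a/(-299 + a) (F(a) = (2*a)/(-299 + a) = 2*a/(-299 + a))
-F(n(-2)) = -2*(1 + (1/4)*(-2))/(-299 + (1 + (1/4)*(-2))) = -2*(1 - 1/2)/(-299 + (1 - 1/2)) = -2/(2*(-299 + 1/2)) = -2/(2*(-597/2)) = -2*(-2)/(2*597) = -1*(-2/597) = 2/597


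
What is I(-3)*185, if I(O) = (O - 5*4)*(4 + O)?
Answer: -4255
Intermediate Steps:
I(O) = (-20 + O)*(4 + O) (I(O) = (O - 20)*(4 + O) = (-20 + O)*(4 + O))
I(-3)*185 = (-80 + (-3)² - 16*(-3))*185 = (-80 + 9 + 48)*185 = -23*185 = -4255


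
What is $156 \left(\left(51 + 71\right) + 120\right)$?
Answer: $37752$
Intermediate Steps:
$156 \left(\left(51 + 71\right) + 120\right) = 156 \left(122 + 120\right) = 156 \cdot 242 = 37752$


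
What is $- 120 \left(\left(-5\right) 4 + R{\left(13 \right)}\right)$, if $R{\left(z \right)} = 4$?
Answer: $1920$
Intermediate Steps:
$- 120 \left(\left(-5\right) 4 + R{\left(13 \right)}\right) = - 120 \left(\left(-5\right) 4 + 4\right) = - 120 \left(-20 + 4\right) = \left(-120\right) \left(-16\right) = 1920$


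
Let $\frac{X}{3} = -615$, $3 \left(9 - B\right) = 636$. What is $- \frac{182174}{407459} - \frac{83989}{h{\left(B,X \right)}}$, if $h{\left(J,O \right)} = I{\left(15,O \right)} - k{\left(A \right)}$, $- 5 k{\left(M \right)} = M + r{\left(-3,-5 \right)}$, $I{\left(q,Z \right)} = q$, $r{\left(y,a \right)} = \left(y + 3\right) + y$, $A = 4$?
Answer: $- \frac{171124214979}{30966884} \approx -5526.0$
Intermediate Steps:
$B = -203$ ($B = 9 - 212 = -203$)
$X = -1845$ ($X = 3 \left(-615\right) = -1845$)
$r{\left(y,a \right)} = 3 + 2 y$ ($r{\left(y,a \right)} = \left(3 + y\right) + y = 3 + 2 y$)
$k{\left(M \right)} = \frac{3}{5} - \frac{M}{5}$ ($k{\left(M \right)} = - \frac{M + \left(3 + 2 \left(-3\right)\right)}{5} = - \frac{M + \left(3 - 6\right)}{5} = - \frac{M - 3}{5} = - \frac{-3 + M}{5} = \frac{3}{5} - \frac{M}{5}$)
$h{\left(J,O \right)} = \frac{76}{5}$ ($h{\left(J,O \right)} = 15 - \left(\frac{3}{5} - \frac{4}{5}\right) = 15 - - \frac{1}{5} = 15 + \frac{1}{5} = \frac{76}{5}$)
$- \frac{182174}{407459} - \frac{83989}{h{\left(B,X \right)}} = - \frac{182174}{407459} - \frac{83989}{\frac{76}{5}} = \left(-182174\right) \frac{1}{407459} - \frac{419945}{76} = - \frac{182174}{407459} - \frac{419945}{76} = - \frac{171124214979}{30966884}$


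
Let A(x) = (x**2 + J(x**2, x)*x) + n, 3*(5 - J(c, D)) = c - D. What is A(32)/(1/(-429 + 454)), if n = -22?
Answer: -706450/3 ≈ -2.3548e+5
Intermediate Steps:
J(c, D) = 5 - c/3 + D/3 (J(c, D) = 5 - (c - D)/3 = 5 + (-c/3 + D/3) = 5 - c/3 + D/3)
A(x) = -22 + x**2 + x*(5 - x**2/3 + x/3) (A(x) = (x**2 + (5 - x**2/3 + x/3)*x) - 22 = (x**2 + x*(5 - x**2/3 + x/3)) - 22 = -22 + x**2 + x*(5 - x**2/3 + x/3))
A(32)/(1/(-429 + 454)) = (-22 + 5*32 - 1/3*32**3 + (4/3)*32**2)/(1/(-429 + 454)) = (-22 + 160 - 1/3*32768 + (4/3)*1024)/(1/25) = (-22 + 160 - 32768/3 + 4096/3)/(1/25) = -28258/3*25 = -706450/3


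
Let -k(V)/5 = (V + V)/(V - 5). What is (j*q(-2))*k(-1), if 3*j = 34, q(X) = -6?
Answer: 340/3 ≈ 113.33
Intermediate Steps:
k(V) = -10*V/(-5 + V) (k(V) = -5*(V + V)/(V - 5) = -5*2*V/(-5 + V) = -10*V/(-5 + V))
j = 34/3 (j = (⅓)*34 = 34/3 ≈ 11.333)
(j*q(-2))*k(-1) = ((34/3)*(-6))*(-10*(-1)/(-5 - 1)) = -(-680)*(-1)/(-6) = -(-680)*(-1)*(-1)/6 = -68*(-5/3) = 340/3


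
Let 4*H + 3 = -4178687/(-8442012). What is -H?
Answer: 50471/80592 ≈ 0.62625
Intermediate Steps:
H = -50471/80592 (H = -¾ + (-4178687/(-8442012))/4 = -¾ + (-4178687*(-1/8442012))/4 = -¾ + (¼)*(9973/20148) = -¾ + 9973/80592 = -50471/80592 ≈ -0.62625)
-H = -1*(-50471/80592) = 50471/80592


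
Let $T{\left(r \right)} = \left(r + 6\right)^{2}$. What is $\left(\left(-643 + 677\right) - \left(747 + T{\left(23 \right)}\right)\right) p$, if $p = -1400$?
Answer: $2175600$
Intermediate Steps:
$T{\left(r \right)} = \left(6 + r\right)^{2}$
$\left(\left(-643 + 677\right) - \left(747 + T{\left(23 \right)}\right)\right) p = \left(\left(-643 + 677\right) - \left(747 + \left(6 + 23\right)^{2}\right)\right) \left(-1400\right) = \left(34 - 1588\right) \left(-1400\right) = \left(-1554\right) \left(-1400\right) = 2175600$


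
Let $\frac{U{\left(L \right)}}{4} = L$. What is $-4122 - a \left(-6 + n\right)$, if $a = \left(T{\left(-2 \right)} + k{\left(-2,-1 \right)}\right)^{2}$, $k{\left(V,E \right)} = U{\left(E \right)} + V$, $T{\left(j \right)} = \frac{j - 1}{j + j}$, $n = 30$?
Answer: $- \frac{9567}{2} \approx -4783.5$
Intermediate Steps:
$U{\left(L \right)} = 4 L$
$T{\left(j \right)} = \frac{-1 + j}{2 j}$
$k{\left(V,E \right)} = V + 4 E$ ($k{\left(V,E \right)} = 4 E + V = V + 4 E$)
$a = \frac{441}{16}$ ($a = \left(\frac{-1 - 2}{2 \left(-2\right)} + \left(-2 + 4 \left(-1\right)\right)\right)^{2} = \left(\frac{1}{2} \left(- \frac{1}{2}\right) \left(-3\right) - 6\right)^{2} = \left(\frac{3}{4} - 6\right)^{2} = \left(- \frac{21}{4}\right)^{2} = \frac{441}{16} \approx 27.563$)
$-4122 - a \left(-6 + n\right) = -4122 - \frac{441 \left(-6 + 30\right)}{16} = -4122 - \frac{441}{16} \cdot 24 = -4122 - \frac{1323}{2} = - \frac{9567}{2}$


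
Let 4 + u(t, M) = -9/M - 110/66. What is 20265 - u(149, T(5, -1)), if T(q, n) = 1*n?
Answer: 60785/3 ≈ 20262.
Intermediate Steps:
T(q, n) = n
u(t, M) = -17/3 - 9/M (u(t, M) = -4 + (-9/M - 110/66) = -4 + (-9/M - 110*1/66) = -4 + (-9/M - 5/3) = -4 + (-5/3 - 9/M) = -17/3 - 9/M)
20265 - u(149, T(5, -1)) = 20265 - (-17/3 - 9/(-1)) = 20265 - (-17/3 - 9*(-1)) = 20265 - (-17/3 + 9) = 20265 - 1*10/3 = 20265 - 10/3 = 60785/3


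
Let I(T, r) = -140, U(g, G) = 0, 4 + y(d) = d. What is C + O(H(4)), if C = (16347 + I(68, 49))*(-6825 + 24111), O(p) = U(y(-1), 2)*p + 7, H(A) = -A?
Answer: 280154209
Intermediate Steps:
y(d) = -4 + d
O(p) = 7 (O(p) = 0*p + 7 = 0 + 7 = 7)
C = 280154202 (C = (16347 - 140)*(-6825 + 24111) = 16207*17286 = 280154202)
C + O(H(4)) = 280154202 + 7 = 280154209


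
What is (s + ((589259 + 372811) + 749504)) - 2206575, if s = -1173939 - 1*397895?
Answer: -2066835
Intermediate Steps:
s = -1571834 (s = -1173939 - 397895 = -1571834)
(s + ((589259 + 372811) + 749504)) - 2206575 = (-1571834 + ((589259 + 372811) + 749504)) - 2206575 = (-1571834 + (962070 + 749504)) - 2206575 = (-1571834 + 1711574) - 2206575 = 139740 - 2206575 = -2066835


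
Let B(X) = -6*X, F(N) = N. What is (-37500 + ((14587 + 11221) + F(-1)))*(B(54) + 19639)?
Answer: -225850295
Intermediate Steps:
(-37500 + ((14587 + 11221) + F(-1)))*(B(54) + 19639) = (-37500 + ((14587 + 11221) - 1))*(-6*54 + 19639) = (-37500 + (25808 - 1))*(-324 + 19639) = (-37500 + 25807)*19315 = -11693*19315 = -225850295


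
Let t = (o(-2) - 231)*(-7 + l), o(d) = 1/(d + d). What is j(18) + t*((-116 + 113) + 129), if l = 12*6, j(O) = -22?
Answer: -3787919/2 ≈ -1.8940e+6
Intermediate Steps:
l = 72
o(d) = 1/(2*d)
t = -60125/4 (t = ((½)/(-2) - 231)*(-7 + 72) = ((½)*(-½) - 231)*65 = (-¼ - 231)*65 = -925/4*65 = -60125/4 ≈ -15031.)
j(18) + t*((-116 + 113) + 129) = -22 - 60125*((-116 + 113) + 129)/4 = -22 - 60125*(-3 + 129)/4 = -22 - 60125/4*126 = -22 - 3787875/2 = -3787919/2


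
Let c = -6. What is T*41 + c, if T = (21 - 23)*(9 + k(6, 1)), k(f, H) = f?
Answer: -1236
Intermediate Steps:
T = -30 (T = (21 - 23)*(9 + 6) = -2*15 = -30)
T*41 + c = -30*41 - 6 = -1230 - 6 = -1236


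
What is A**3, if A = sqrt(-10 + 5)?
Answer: -5*I*sqrt(5) ≈ -11.18*I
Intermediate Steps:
A = I*sqrt(5) (A = sqrt(-5) = I*sqrt(5) ≈ 2.2361*I)
A**3 = (I*sqrt(5))**3 = -5*I*sqrt(5)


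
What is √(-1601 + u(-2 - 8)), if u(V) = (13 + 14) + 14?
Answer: 2*I*√390 ≈ 39.497*I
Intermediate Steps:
u(V) = 41 (u(V) = 27 + 14 = 41)
√(-1601 + u(-2 - 8)) = √(-1601 + 41) = √(-1560) = 2*I*√390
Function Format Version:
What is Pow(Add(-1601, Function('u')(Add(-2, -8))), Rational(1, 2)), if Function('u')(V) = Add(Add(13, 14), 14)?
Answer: Mul(2, I, Pow(390, Rational(1, 2))) ≈ Mul(39.497, I)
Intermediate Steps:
Function('u')(V) = 41 (Function('u')(V) = Add(27, 14) = 41)
Pow(Add(-1601, Function('u')(Add(-2, -8))), Rational(1, 2)) = Pow(Add(-1601, 41), Rational(1, 2)) = Pow(-1560, Rational(1, 2)) = Mul(2, I, Pow(390, Rational(1, 2)))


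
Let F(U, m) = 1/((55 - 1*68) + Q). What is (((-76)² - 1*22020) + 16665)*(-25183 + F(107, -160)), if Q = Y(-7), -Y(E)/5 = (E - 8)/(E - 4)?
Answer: -2311250005/218 ≈ -1.0602e+7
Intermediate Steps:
Y(E) = -5*(-8 + E)/(-4 + E) (Y(E) = -5*(E - 8)/(E - 4) = -5*(-8 + E)/(-4 + E))
Q = -75/11 (Q = 5*(8 - 1*(-7))/(-4 - 7) = 5*(8 + 7)/(-11) = 5*(-1/11)*15 = -75/11 ≈ -6.8182)
F(U, m) = -11/218 (F(U, m) = 1/((55 - 1*68) - 75/11) = 1/((55 - 68) - 75/11) = 1/(-13 - 75/11) = 1/(-218/11) = -11/218)
(((-76)² - 1*22020) + 16665)*(-25183 + F(107, -160)) = (((-76)² - 1*22020) + 16665)*(-25183 - 11/218) = ((5776 - 22020) + 16665)*(-5489905/218) = (-16244 + 16665)*(-5489905/218) = 421*(-5489905/218) = -2311250005/218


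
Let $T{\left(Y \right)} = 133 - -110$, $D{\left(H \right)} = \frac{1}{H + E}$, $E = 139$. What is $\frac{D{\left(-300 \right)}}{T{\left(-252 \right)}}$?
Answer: $- \frac{1}{39123} \approx -2.556 \cdot 10^{-5}$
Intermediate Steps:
$D{\left(H \right)} = \frac{1}{139 + H}$ ($D{\left(H \right)} = \frac{1}{H + 139} = \frac{1}{139 + H}$)
$T{\left(Y \right)} = 243$ ($T{\left(Y \right)} = 133 + 110 = 243$)
$\frac{D{\left(-300 \right)}}{T{\left(-252 \right)}} = \frac{1}{\left(139 - 300\right) 243} = \frac{1}{-161} \cdot \frac{1}{243} = \left(- \frac{1}{161}\right) \frac{1}{243} = - \frac{1}{39123}$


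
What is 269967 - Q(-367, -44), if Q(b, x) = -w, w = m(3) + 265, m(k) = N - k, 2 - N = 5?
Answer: 270226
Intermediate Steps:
N = -3 (N = 2 - 1*5 = 2 - 5 = -3)
m(k) = -3 - k
w = 259 (w = (-3 - 1*3) + 265 = (-3 - 3) + 265 = -6 + 265 = 259)
Q(b, x) = -259 (Q(b, x) = -1*259 = -259)
269967 - Q(-367, -44) = 269967 - 1*(-259) = 269967 + 259 = 270226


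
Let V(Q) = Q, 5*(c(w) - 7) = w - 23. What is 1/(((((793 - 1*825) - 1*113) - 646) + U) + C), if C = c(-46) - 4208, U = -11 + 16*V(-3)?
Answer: -5/25324 ≈ -0.00019744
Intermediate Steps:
c(w) = 12/5 + w/5 (c(w) = 7 + (w - 23)/5 = 7 + (-23 + w)/5 = 7 + (-23/5 + w/5) = 12/5 + w/5)
U = -59 (U = -11 + 16*(-3) = -11 - 48 = -59)
C = -21074/5 (C = (12/5 + (⅕)*(-46)) - 4208 = (12/5 - 46/5) - 4208 = -34/5 - 4208 = -21074/5 ≈ -4214.8)
1/(((((793 - 1*825) - 1*113) - 646) + U) + C) = 1/(((((793 - 1*825) - 1*113) - 646) - 59) - 21074/5) = 1/(((((793 - 825) - 113) - 646) - 59) - 21074/5) = 1/((((-32 - 113) - 646) - 59) - 21074/5) = 1/(((-145 - 646) - 59) - 21074/5) = 1/((-791 - 59) - 21074/5) = 1/(-850 - 21074/5) = 1/(-25324/5) = -5/25324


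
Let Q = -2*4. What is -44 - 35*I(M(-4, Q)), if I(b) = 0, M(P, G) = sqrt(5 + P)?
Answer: -44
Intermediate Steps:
Q = -8
-44 - 35*I(M(-4, Q)) = -44 - 35*0 = -44 + 0 = -44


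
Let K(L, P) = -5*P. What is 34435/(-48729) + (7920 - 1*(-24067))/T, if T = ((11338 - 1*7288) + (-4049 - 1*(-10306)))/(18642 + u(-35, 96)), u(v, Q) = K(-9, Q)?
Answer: 28308655005181/502249803 ≈ 56364.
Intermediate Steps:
u(v, Q) = -5*Q
T = 10307/18162 (T = ((11338 - 1*7288) + (-4049 - 1*(-10306)))/(18642 - 5*96) = ((11338 - 7288) + (-4049 + 10306))/(18642 - 480) = (4050 + 6257)/18162 = 10307*(1/18162) = 10307/18162 ≈ 0.56750)
34435/(-48729) + (7920 - 1*(-24067))/T = 34435/(-48729) + (7920 - 1*(-24067))/(10307/18162) = 34435*(-1/48729) + (7920 + 24067)*(18162/10307) = -34435/48729 + 31987*(18162/10307) = -34435/48729 + 580947894/10307 = 28308655005181/502249803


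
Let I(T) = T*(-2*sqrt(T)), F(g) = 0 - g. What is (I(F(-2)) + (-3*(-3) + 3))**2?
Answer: 176 - 96*sqrt(2) ≈ 40.235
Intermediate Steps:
F(g) = -g
I(T) = -2*T**(3/2)
(I(F(-2)) + (-3*(-3) + 3))**2 = (-2*2**(3/2) + (-3*(-3) + 3))**2 = (-4*sqrt(2) + (9 + 3))**2 = (-4*sqrt(2) + 12)**2 = (12 - 4*sqrt(2))**2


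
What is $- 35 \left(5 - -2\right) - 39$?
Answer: $-284$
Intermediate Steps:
$- 35 \left(5 - -2\right) - 39 = - 35 \left(5 + 2\right) - 39 = \left(-35\right) 7 - 39 = -245 - 39 = -284$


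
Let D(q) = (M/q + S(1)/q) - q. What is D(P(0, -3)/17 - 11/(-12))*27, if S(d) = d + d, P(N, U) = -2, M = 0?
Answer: 509967/11084 ≈ 46.009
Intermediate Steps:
S(d) = 2*d
D(q) = -q + 2/q (D(q) = (0/q + (2*1)/q) - q = (0 + 2/q) - q = 2/q - q = -q + 2/q)
D(P(0, -3)/17 - 11/(-12))*27 = (-(-2/17 - 11/(-12)) + 2/(-2/17 - 11/(-12)))*27 = (-(-2*1/17 - 11*(-1/12)) + 2/(-2*1/17 - 11*(-1/12)))*27 = (-(-2/17 + 11/12) + 2/(-2/17 + 11/12))*27 = (-1*163/204 + 2/(163/204))*27 = (-163/204 + 2*(204/163))*27 = (-163/204 + 408/163)*27 = (56663/33252)*27 = 509967/11084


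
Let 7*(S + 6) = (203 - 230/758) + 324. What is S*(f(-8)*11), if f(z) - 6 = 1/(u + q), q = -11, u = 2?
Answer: 107097100/23877 ≈ 4485.4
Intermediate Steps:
S = 183700/2653 (S = -6 + ((203 - 230/758) + 324)/7 = -6 + ((203 - 230*1/758) + 324)/7 = -6 + ((203 - 115/379) + 324)/7 = -6 + (76822/379 + 324)/7 = -6 + (⅐)*(199618/379) = -6 + 199618/2653 = 183700/2653 ≈ 69.242)
f(z) = 53/9 (f(z) = 6 + 1/(2 - 11) = 6 + 1/(-9) = 6 - ⅑ = 53/9)
S*(f(-8)*11) = 183700*((53/9)*11)/2653 = (183700/2653)*(583/9) = 107097100/23877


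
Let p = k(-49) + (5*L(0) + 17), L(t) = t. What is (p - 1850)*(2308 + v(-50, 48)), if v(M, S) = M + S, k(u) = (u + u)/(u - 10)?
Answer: -249160994/59 ≈ -4.2231e+6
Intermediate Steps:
k(u) = 2*u/(-10 + u) (k(u) = (2*u)/(-10 + u) = 2*u/(-10 + u))
p = 1101/59 (p = 2*(-49)/(-10 - 49) + (5*0 + 17) = 2*(-49)/(-59) + (0 + 17) = 2*(-49)*(-1/59) + 17 = 98/59 + 17 = 1101/59 ≈ 18.661)
(p - 1850)*(2308 + v(-50, 48)) = (1101/59 - 1850)*(2308 + (-50 + 48)) = -108049*(2308 - 2)/59 = -108049/59*2306 = -249160994/59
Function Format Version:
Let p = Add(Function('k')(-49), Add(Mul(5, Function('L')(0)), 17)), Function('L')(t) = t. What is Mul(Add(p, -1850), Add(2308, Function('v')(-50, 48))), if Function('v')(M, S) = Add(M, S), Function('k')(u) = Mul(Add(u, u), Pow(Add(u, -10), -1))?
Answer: Rational(-249160994, 59) ≈ -4.2231e+6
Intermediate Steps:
Function('k')(u) = Mul(2, u, Pow(Add(-10, u), -1)) (Function('k')(u) = Mul(Mul(2, u), Pow(Add(-10, u), -1)) = Mul(2, u, Pow(Add(-10, u), -1)))
p = Rational(1101, 59) (p = Add(Mul(2, -49, Pow(Add(-10, -49), -1)), Add(Mul(5, 0), 17)) = Add(Mul(2, -49, Pow(-59, -1)), Add(0, 17)) = Add(Mul(2, -49, Rational(-1, 59)), 17) = Add(Rational(98, 59), 17) = Rational(1101, 59) ≈ 18.661)
Mul(Add(p, -1850), Add(2308, Function('v')(-50, 48))) = Mul(Add(Rational(1101, 59), -1850), Add(2308, Add(-50, 48))) = Mul(Rational(-108049, 59), Add(2308, -2)) = Mul(Rational(-108049, 59), 2306) = Rational(-249160994, 59)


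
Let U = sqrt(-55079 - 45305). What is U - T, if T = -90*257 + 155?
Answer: 22975 + 4*I*sqrt(6274) ≈ 22975.0 + 316.83*I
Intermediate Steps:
U = 4*I*sqrt(6274) (U = sqrt(-100384) = 4*I*sqrt(6274) ≈ 316.83*I)
T = -22975 (T = -23130 + 155 = -22975)
U - T = 4*I*sqrt(6274) - 1*(-22975) = 4*I*sqrt(6274) + 22975 = 22975 + 4*I*sqrt(6274)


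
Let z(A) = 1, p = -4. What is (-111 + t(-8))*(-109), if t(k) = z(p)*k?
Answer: 12971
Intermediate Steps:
t(k) = k (t(k) = 1*k = k)
(-111 + t(-8))*(-109) = (-111 - 8)*(-109) = -119*(-109) = 12971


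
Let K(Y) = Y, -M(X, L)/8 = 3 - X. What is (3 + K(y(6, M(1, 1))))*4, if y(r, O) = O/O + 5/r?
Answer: 58/3 ≈ 19.333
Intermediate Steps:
M(X, L) = -24 + 8*X (M(X, L) = -8*(3 - X) = -24 + 8*X)
y(r, O) = 1 + 5/r
(3 + K(y(6, M(1, 1))))*4 = (3 + (5 + 6)/6)*4 = (3 + (1/6)*11)*4 = (3 + 11/6)*4 = (29/6)*4 = 58/3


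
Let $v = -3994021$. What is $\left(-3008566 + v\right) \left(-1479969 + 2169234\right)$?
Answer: $-4826638128555$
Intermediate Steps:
$\left(-3008566 + v\right) \left(-1479969 + 2169234\right) = \left(-3008566 - 3994021\right) \left(-1479969 + 2169234\right) = \left(-7002587\right) 689265 = -4826638128555$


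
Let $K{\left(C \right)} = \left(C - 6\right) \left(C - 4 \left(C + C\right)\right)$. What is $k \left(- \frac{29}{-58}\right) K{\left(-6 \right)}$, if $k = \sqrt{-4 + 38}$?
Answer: $- 252 \sqrt{34} \approx -1469.4$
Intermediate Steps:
$k = \sqrt{34} \approx 5.8309$
$K{\left(C \right)} = - 7 C \left(-6 + C\right)$ ($K{\left(C \right)} = \left(-6 + C\right) \left(C - 4 \cdot 2 C\right) = \left(-6 + C\right) \left(C - 8 C\right) = \left(-6 + C\right) \left(- 7 C\right) = - 7 C \left(-6 + C\right)$)
$k \left(- \frac{29}{-58}\right) K{\left(-6 \right)} = \sqrt{34} \left(- \frac{29}{-58}\right) 7 \left(-6\right) \left(6 - -6\right) = \sqrt{34} \left(\left(-29\right) \left(- \frac{1}{58}\right)\right) 7 \left(-6\right) \left(6 + 6\right) = \sqrt{34} \cdot \frac{1}{2} \cdot 7 \left(-6\right) 12 = \frac{\sqrt{34}}{2} \left(-504\right) = - 252 \sqrt{34}$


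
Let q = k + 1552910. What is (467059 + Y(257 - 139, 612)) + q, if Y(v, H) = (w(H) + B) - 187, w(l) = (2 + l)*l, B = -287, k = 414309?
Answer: 2809572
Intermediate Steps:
w(l) = l*(2 + l)
q = 1967219 (q = 414309 + 1552910 = 1967219)
Y(v, H) = -474 + H*(2 + H) (Y(v, H) = (H*(2 + H) - 287) - 187 = (-287 + H*(2 + H)) - 187 = -474 + H*(2 + H))
(467059 + Y(257 - 139, 612)) + q = (467059 + (-474 + 612*(2 + 612))) + 1967219 = (467059 + (-474 + 612*614)) + 1967219 = (467059 + (-474 + 375768)) + 1967219 = (467059 + 375294) + 1967219 = 842353 + 1967219 = 2809572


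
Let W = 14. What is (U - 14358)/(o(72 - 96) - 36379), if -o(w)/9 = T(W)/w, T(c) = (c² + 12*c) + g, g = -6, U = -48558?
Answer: 251664/144979 ≈ 1.7359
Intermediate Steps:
T(c) = -6 + c² + 12*c (T(c) = (c² + 12*c) - 6 = -6 + c² + 12*c)
o(w) = -3222/w (o(w) = -9*(-6 + 14² + 12*14)/w = -9*(-6 + 196 + 168)/w = -3222/w)
(U - 14358)/(o(72 - 96) - 36379) = (-48558 - 14358)/(-3222/(72 - 96) - 36379) = -62916/(-3222/(-24) - 36379) = -62916/(-3222*(-1/24) - 36379) = -62916/(537/4 - 36379) = -62916/(-144979/4) = -62916*(-4/144979) = 251664/144979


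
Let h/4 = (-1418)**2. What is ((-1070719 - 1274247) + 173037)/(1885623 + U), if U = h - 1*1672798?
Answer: -2171929/8255721 ≈ -0.26308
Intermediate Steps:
h = 8042896 (h = 4*(-1418)**2 = 4*2010724 = 8042896)
U = 6370098 (U = 8042896 - 1*1672798 = 8042896 - 1672798 = 6370098)
((-1070719 - 1274247) + 173037)/(1885623 + U) = ((-1070719 - 1274247) + 173037)/(1885623 + 6370098) = (-2344966 + 173037)/8255721 = -2171929*1/8255721 = -2171929/8255721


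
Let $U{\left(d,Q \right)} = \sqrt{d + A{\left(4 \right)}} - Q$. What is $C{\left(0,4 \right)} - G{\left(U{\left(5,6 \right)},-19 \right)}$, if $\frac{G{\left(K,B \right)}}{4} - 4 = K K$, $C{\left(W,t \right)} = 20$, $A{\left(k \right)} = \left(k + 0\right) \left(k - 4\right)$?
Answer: $-160 + 48 \sqrt{5} \approx -52.669$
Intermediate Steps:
$A{\left(k \right)} = k \left(-4 + k\right)$
$U{\left(d,Q \right)} = \sqrt{d} - Q$ ($U{\left(d,Q \right)} = \sqrt{d + 4 \left(-4 + 4\right)} - Q = \sqrt{d + 4 \cdot 0} - Q = \sqrt{d + 0} - Q = \sqrt{d} - Q$)
$G{\left(K,B \right)} = 16 + 4 K^{2}$ ($G{\left(K,B \right)} = 16 + 4 K K = 16 + 4 K^{2}$)
$C{\left(0,4 \right)} - G{\left(U{\left(5,6 \right)},-19 \right)} = 20 - \left(16 + 4 \left(\sqrt{5} - 6\right)^{2}\right) = 20 - \left(16 + 4 \left(-6 + \sqrt{5}\right)^{2}\right) = 4 - 4 \left(-6 + \sqrt{5}\right)^{2}$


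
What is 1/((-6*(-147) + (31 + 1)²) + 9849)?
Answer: 1/11755 ≈ 8.5070e-5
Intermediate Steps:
1/((-6*(-147) + (31 + 1)²) + 9849) = 1/((882 + 32²) + 9849) = 1/((882 + 1024) + 9849) = 1/(1906 + 9849) = 1/11755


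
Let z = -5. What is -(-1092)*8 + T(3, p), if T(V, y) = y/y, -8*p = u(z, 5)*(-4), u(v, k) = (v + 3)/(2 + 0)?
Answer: 8737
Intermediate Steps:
u(v, k) = 3/2 + v/2 (u(v, k) = (3 + v)/2 = (3 + v)*(½) = 3/2 + v/2)
p = -½ (p = -(3/2 + (½)*(-5))*(-4)/8 = -(3/2 - 5/2)*(-4)/8 = -(-1)*(-4)/8 = -⅛*4 = -½ ≈ -0.50000)
T(V, y) = 1
-(-1092)*8 + T(3, p) = -(-1092)*8 + 1 = -156*(-56) + 1 = 8736 + 1 = 8737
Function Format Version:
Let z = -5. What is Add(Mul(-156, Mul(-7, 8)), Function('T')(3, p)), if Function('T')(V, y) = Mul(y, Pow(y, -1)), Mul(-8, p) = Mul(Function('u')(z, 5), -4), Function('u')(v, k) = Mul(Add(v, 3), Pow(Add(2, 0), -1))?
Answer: 8737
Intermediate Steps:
Function('u')(v, k) = Add(Rational(3, 2), Mul(Rational(1, 2), v)) (Function('u')(v, k) = Mul(Add(3, v), Pow(2, -1)) = Mul(Add(3, v), Rational(1, 2)) = Add(Rational(3, 2), Mul(Rational(1, 2), v)))
p = Rational(-1, 2) (p = Mul(Rational(-1, 8), Mul(Add(Rational(3, 2), Mul(Rational(1, 2), -5)), -4)) = Mul(Rational(-1, 8), Mul(Add(Rational(3, 2), Rational(-5, 2)), -4)) = Mul(Rational(-1, 8), Mul(-1, -4)) = Mul(Rational(-1, 8), 4) = Rational(-1, 2) ≈ -0.50000)
Function('T')(V, y) = 1
Add(Mul(-156, Mul(-7, 8)), Function('T')(3, p)) = Add(Mul(-156, Mul(-7, 8)), 1) = Add(Mul(-156, -56), 1) = Add(8736, 1) = 8737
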